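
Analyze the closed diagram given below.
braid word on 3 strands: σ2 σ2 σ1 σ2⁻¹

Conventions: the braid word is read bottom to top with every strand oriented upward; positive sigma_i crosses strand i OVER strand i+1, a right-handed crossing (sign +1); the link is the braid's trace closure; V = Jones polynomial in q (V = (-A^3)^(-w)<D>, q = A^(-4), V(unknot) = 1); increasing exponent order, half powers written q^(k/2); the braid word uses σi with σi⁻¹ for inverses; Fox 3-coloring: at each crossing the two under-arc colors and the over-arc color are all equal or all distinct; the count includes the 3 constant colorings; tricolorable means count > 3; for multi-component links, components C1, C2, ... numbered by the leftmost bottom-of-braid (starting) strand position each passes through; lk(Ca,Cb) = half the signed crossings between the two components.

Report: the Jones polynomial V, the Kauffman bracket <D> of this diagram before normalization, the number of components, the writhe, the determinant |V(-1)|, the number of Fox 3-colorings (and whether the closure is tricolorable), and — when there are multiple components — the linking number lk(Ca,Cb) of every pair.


V = 1
<D> = A^6 (w = +2)
1 component over 4 crossings, w = +2
3 Fox colorings among 3^4, |V(-1)| = 1: not tricolorable
why: w = +2 (over 4 crossings) is diagram-only; (-A^3)^(-2) removes it from V


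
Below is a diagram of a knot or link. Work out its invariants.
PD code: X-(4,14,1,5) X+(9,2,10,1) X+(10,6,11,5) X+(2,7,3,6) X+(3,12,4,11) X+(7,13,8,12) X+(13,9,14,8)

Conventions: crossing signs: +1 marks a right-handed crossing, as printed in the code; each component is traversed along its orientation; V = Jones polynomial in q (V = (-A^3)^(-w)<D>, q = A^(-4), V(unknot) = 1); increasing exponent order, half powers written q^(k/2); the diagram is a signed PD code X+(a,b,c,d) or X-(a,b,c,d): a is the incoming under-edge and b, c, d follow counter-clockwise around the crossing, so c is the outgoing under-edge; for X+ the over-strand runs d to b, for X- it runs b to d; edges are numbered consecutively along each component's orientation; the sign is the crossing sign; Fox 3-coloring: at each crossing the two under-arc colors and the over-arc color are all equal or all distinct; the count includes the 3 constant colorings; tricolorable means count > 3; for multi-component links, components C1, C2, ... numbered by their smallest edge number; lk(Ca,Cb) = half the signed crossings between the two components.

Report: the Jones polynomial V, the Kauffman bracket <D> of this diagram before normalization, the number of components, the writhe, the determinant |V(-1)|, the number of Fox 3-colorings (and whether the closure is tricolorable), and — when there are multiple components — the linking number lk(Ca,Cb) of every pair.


Jones polynomial: V(q) = -q^(3/2) - 2q^(7/2) + q^(9/2) - q^(11/2) + q^(13/2)
<D> = -A^-11 + A^-7 - A^-3 + 2A + A^9; writhe +5
components 2, writhe +5 (7 crossings)
linking number lk(C1,C2) = +1
3-colorings: 9 of 3^7, det 6 — tricolorable
note: |V(-1)| = 6: so tricolorable, since 3 divides 6


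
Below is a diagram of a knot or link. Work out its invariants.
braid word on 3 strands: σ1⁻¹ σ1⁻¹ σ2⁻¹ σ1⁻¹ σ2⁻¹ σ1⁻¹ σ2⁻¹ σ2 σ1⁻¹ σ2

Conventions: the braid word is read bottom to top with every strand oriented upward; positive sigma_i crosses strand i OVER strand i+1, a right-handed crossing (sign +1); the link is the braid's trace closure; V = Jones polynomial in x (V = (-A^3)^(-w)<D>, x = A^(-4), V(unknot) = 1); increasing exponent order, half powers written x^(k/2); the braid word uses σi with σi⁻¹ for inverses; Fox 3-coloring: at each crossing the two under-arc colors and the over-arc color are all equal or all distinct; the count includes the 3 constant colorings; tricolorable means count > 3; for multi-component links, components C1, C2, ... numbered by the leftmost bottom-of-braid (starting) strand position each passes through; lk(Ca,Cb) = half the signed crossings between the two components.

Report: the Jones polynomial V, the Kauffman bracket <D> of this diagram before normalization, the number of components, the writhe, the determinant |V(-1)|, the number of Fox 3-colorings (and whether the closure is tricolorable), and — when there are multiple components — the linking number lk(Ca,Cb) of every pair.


V = x^-8 - 2x^-7 + x^-6 - 2x^-5 + 2x^-4 + x^-2
<D> = A^-10 + 2A^-2 - 2A^2 + A^6 - 2A^10 + A^14 (w = -6)
1 component over 10 crossings, w = -6
27 Fox colorings among 3^10, |V(-1)| = 9: tricolorable
why: w = -6 shifts under R1 moves; the (-A^3)^(6) factor cancels that in V


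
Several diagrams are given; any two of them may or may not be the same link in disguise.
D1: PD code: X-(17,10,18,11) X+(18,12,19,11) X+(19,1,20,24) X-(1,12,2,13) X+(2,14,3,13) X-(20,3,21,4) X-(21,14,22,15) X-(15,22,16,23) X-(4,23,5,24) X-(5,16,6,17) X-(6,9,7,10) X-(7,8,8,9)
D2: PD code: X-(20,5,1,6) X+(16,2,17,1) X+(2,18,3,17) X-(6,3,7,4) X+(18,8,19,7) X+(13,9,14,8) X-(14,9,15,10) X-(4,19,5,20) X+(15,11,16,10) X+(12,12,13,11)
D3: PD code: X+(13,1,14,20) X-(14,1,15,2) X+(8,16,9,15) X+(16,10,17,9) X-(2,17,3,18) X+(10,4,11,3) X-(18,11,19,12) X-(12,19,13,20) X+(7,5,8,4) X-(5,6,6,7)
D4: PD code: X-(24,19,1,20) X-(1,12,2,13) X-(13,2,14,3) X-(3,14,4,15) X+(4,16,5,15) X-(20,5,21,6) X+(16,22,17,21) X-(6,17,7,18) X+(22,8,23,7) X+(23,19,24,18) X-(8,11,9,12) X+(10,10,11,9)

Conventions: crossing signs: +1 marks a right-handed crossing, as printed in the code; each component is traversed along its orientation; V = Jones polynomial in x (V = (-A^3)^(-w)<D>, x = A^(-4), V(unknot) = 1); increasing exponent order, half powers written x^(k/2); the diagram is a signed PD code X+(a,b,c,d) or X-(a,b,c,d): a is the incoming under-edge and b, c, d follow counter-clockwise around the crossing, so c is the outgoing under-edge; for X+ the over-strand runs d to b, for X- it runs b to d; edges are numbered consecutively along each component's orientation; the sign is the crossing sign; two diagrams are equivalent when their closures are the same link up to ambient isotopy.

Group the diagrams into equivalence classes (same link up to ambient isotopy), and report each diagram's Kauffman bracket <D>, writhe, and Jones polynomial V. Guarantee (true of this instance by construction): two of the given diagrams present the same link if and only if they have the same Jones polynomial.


grouping into links: {D1} | {D2, D3} | {D4}
V(D1) = -x^-4 + x^-3 + x^-1  (w -6, c 12, <D> = A^-14 + A^-6 - A^-2)
V(D2) = -x^-3 + 2x^-2 - 2x^-1 + 3 - 2x + 2x^2 - x^3  (w +2, c 10, <D> = -A^-6 + 2A^-2 - 2A^2 + 3A^6 - 2A^10 + 2A^14 - A^18)
V(D3) = -x^-3 + 2x^-2 - 2x^-1 + 3 - 2x + 2x^2 - x^3  (w 0, c 10, <D> = -A^-12 + 2A^-8 - 2A^-4 + 3 - 2A^4 + 2A^8 - A^12)
D4 (bracket A^-6; 12 crossings at w = -2): V = 1
key observation: 3 classes among 4 diagrams; unequal V(x) rules out equality


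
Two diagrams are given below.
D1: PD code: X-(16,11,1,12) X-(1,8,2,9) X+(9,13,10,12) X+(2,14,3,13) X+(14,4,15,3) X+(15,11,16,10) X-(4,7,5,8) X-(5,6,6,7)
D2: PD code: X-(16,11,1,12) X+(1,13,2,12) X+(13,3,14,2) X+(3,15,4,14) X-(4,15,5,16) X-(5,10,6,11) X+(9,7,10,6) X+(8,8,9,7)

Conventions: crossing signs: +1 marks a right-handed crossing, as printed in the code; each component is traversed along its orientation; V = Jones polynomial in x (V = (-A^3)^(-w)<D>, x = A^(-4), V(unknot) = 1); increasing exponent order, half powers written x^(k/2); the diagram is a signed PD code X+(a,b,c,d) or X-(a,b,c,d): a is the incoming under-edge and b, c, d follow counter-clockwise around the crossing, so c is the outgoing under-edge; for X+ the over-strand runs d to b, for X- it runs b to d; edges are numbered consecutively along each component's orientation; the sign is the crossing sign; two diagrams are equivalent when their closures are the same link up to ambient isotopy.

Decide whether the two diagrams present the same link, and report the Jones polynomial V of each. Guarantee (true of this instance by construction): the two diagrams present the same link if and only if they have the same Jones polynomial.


same link: yes
V(D1) = 1  [8 crossings, <D> = 1, w = 0]
V(D2) = 1  [8 crossings, <D> = A^6, w = +2]
insight: one V(x) for all 2 diagrams — one class (guaranteed)


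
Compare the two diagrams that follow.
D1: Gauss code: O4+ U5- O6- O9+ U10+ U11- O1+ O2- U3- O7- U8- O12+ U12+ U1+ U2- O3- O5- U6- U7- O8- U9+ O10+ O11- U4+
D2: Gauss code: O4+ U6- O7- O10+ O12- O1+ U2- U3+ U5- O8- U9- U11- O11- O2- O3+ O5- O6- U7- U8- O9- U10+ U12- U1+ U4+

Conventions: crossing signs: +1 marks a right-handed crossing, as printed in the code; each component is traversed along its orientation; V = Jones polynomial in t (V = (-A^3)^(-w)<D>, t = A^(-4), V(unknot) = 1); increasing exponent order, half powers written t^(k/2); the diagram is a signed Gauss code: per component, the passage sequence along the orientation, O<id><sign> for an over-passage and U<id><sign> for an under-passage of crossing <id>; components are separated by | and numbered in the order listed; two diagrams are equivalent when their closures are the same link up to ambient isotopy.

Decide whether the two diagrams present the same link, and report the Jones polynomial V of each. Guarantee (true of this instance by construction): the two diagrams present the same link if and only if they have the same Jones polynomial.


same link: yes
V(D1) = -t^-6 + t^-5 - t^-4 + 2t^-3 - t^-2 + t^-1  [12 crossings, <D> = A^-2 - A^2 + 2A^6 - A^10 + A^14 - A^18, w = -2]
V(D2) = -t^-6 + t^-5 - t^-4 + 2t^-3 - t^-2 + t^-1  (w -4, c 12, <D> = A^-8 - A^-4 + 2 - A^4 + A^8 - A^12)
note: from 12 to 12 crossings by R-moves: one link, two diagrams


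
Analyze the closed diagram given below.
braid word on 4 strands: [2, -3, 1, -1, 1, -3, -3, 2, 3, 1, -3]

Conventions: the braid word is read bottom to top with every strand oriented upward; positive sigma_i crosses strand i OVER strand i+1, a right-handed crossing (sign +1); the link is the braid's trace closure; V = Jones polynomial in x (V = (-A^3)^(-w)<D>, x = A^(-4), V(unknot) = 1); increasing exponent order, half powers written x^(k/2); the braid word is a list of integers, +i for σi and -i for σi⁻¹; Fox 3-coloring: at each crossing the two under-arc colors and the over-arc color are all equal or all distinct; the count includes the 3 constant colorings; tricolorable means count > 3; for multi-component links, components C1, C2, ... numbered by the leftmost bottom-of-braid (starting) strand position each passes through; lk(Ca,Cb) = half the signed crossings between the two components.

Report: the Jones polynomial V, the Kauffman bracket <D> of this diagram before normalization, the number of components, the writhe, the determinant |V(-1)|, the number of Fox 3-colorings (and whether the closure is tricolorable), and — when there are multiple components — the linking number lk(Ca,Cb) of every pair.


V(x) = -x^-3 + x^-2 - x^-1 + 3 - x + x^2 - x^3
bracket: A^-9 - A^-5 + A^-1 - 3A^3 + A^7 - A^11 + A^15, w = +1
1 component, writhe +1, over 11 crossings
det 9, colorings 27 of 3^11 — tricolorable
observation: the span of V is 6, forcing >= 6 crossings in any diagram


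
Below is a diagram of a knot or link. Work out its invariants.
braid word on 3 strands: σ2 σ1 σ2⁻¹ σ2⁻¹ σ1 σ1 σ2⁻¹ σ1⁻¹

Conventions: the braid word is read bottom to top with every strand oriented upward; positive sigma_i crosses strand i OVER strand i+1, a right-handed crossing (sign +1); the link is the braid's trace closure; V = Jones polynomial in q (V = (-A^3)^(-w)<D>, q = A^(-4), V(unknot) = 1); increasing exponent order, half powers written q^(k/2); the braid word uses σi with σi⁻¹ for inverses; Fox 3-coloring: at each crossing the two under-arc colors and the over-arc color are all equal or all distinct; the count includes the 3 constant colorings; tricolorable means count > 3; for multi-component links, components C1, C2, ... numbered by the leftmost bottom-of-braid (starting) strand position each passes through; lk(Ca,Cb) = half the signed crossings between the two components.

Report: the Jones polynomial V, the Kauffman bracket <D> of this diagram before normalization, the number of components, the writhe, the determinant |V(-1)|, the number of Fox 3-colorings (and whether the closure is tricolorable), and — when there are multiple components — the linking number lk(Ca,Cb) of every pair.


Jones polynomial: V(q) = -q^-3 + q^-2 - q^-1 + 3 - q + q^2 - q^3
<D> = -A^-12 + A^-8 - A^-4 + 3 - A^4 + A^8 - A^12; writhe 0
components 1, writhe 0 (8 crossings)
3-colorings: 27 of 3^8, det 9 — tricolorable
note: w = 0 (over 8 crossings) is diagram-only; (-A^3)^(0) removes it from V


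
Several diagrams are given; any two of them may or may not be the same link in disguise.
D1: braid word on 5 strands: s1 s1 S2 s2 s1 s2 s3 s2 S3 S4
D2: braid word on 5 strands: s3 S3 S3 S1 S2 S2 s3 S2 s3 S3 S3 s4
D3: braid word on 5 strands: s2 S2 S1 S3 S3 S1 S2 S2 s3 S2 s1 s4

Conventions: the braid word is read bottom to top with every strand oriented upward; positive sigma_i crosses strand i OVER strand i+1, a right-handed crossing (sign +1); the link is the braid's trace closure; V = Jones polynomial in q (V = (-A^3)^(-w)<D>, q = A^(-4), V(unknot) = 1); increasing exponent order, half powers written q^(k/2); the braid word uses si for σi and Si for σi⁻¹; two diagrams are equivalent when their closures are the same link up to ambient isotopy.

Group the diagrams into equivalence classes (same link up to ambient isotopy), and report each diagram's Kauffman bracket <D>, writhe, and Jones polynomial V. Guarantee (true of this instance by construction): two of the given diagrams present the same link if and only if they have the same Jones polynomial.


grouping into links: {D1} | {D2, D3}
V(D1) = q + q^3 - q^4  (w +4, c 10, <D> = -A^-4 + 1 + A^8)
V(D2) = -q^-6 + q^-5 - q^-4 + 2q^-3 - q^-2 + q^-1  [12 crossings, <D> = A^-8 - A^-4 + 2 - A^4 + A^8 - A^12, w = -4]
D3 (bracket A^-8 - A^-4 + 2 - A^4 + A^8 - A^12; 12 crossings at w = -4): V = -q^-6 + q^-5 - q^-4 + 2q^-3 - q^-2 + q^-1
why: 2 values of V(q) split the 3 diagrams


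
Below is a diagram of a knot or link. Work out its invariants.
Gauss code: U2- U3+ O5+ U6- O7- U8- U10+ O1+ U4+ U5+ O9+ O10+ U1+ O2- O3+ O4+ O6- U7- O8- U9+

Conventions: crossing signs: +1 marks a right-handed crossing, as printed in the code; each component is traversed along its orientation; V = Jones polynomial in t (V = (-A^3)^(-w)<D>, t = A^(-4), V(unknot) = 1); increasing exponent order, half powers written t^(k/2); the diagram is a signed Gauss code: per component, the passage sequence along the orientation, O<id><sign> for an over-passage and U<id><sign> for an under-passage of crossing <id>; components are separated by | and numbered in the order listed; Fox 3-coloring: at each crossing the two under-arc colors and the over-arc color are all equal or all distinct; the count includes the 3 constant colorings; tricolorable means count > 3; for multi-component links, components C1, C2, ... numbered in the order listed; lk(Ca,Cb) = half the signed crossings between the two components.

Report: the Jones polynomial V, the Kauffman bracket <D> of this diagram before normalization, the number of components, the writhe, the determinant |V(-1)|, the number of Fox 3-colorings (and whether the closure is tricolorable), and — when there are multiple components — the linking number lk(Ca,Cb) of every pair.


V(t) = -t^-1 + 2 - t + 2t^2 - t^3 + t^4 - t^5
bracket: -A^-14 + A^-10 - A^-6 + 2A^-2 - A^2 + 2A^6 - A^10, w = +2
1 component, writhe +2, over 10 crossings
det 9, colorings 9 of 3^10 — tricolorable
observation: |V(-1)| = 9: so tricolorable, since 3 divides 9


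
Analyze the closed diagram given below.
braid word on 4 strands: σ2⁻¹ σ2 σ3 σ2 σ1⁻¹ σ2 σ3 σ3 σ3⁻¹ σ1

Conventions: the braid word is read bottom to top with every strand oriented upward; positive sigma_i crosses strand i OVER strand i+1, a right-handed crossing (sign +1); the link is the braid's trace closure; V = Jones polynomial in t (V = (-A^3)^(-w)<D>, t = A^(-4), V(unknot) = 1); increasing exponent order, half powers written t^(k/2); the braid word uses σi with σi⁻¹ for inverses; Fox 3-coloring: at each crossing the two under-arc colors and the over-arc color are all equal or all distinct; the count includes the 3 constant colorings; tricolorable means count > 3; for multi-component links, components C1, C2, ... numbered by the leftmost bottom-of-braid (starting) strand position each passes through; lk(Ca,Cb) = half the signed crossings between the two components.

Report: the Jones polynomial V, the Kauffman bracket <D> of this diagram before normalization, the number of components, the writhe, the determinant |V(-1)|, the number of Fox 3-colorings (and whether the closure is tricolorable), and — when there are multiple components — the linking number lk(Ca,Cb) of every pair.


V(t) = -t^(1/2) - t^(5/2)
bracket: -A^2 - A^10, w = +4
2 components, writhe +4, over 10 crossings
lk(C1,C2) = +1
det 2, colorings 3 of 3^10 — not tricolorable
observation: span 2 respects span(V) <= c + mu - 1 = 11 for this 2-component diagram


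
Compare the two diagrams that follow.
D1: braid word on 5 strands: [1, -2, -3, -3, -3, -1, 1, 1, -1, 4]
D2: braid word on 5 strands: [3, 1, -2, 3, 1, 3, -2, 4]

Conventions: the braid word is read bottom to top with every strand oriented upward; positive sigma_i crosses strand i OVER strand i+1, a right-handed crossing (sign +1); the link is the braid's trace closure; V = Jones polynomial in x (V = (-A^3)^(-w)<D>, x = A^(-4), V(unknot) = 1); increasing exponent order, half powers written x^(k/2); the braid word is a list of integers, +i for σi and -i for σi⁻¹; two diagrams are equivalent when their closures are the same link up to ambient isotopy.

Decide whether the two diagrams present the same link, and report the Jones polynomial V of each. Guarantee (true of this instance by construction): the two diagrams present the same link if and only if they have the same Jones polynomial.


same link: no
V(D1) = -x^-4 + x^-3 + x^-1  [10 crossings, <D> = A^-2 + A^6 - A^10, w = -2]
V(D2) = x^-1 - 2 + 3x - 3x^2 + 4x^3 - 3x^4 + 2x^5 - x^6  (w +4, c 8, <D> = -A^-12 + 2A^-8 - 3A^-4 + 4 - 3A^4 + 3A^8 - 2A^12 + A^16)
note: comparing 2 Jones polynomials yields 2 groups


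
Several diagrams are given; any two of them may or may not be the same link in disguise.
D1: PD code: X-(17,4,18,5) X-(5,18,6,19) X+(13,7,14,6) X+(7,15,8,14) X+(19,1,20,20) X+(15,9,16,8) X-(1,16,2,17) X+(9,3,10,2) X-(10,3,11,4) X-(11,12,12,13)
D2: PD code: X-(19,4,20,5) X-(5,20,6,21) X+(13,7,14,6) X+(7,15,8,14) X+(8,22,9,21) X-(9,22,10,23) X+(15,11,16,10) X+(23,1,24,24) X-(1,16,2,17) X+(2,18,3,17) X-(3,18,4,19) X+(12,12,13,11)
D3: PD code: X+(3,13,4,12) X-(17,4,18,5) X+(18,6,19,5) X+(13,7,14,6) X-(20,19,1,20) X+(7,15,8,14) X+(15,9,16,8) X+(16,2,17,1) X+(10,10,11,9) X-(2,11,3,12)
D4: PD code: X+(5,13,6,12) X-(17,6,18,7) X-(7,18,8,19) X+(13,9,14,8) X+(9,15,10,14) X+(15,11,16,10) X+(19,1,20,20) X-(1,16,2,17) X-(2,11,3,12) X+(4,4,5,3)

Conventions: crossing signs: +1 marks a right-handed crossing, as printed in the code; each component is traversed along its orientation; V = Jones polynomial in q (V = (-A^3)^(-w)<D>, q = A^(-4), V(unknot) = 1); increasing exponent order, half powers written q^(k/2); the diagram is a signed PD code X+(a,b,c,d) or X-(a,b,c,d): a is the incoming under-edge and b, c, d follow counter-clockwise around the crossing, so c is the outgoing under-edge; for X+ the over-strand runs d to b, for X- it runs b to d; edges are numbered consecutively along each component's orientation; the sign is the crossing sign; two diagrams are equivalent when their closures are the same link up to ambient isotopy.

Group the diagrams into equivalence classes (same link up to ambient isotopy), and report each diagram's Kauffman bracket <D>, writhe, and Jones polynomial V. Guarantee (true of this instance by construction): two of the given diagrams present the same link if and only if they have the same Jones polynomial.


classes: {D1, D2, D4} | {D3}
V(D1) = -q^-3 + q^-2 - q^-1 + 3 - q + q^2 - q^3  [10 crossings, <D> = -A^-12 + A^-8 - A^-4 + 3 - A^4 + A^8 - A^12, w = 0]
V(D2) = -q^-3 + q^-2 - q^-1 + 3 - q + q^2 - q^3  [12 crossings, <D> = -A^-6 + A^-2 - A^2 + 3A^6 - A^10 + A^14 - A^18, w = +2]
V(D3) = q + q^3 - q^4  [10 crossings, <D> = -A^-4 + 1 + A^8, w = +4]
V(D4) = -q^-3 + q^-2 - q^-1 + 3 - q + q^2 - q^3  (w +2, c 10, <D> = -A^-6 + A^-2 - A^2 + 3A^6 - A^10 + A^14 - A^18)
note: comparing 4 Jones polynomials yields 2 groups


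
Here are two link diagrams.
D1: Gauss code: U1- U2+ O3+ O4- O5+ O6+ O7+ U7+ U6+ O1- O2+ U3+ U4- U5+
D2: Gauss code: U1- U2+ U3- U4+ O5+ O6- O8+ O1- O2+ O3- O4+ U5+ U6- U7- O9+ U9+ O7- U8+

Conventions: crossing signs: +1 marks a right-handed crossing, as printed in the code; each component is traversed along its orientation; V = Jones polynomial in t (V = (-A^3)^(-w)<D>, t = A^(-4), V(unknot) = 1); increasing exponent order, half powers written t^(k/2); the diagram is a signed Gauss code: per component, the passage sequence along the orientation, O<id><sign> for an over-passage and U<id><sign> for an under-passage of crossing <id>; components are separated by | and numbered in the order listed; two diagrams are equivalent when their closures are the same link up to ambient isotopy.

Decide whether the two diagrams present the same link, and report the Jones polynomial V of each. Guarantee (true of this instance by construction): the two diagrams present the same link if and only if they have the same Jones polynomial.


equivalent: yes
V(D1) = 1  (w +3, c 7, <D> = -A^9)
D2 (bracket -A^3; 9 crossings at w = +1): V = 1
why: Reidemeister moves carry D1 (7 crossings) to D2 (9)


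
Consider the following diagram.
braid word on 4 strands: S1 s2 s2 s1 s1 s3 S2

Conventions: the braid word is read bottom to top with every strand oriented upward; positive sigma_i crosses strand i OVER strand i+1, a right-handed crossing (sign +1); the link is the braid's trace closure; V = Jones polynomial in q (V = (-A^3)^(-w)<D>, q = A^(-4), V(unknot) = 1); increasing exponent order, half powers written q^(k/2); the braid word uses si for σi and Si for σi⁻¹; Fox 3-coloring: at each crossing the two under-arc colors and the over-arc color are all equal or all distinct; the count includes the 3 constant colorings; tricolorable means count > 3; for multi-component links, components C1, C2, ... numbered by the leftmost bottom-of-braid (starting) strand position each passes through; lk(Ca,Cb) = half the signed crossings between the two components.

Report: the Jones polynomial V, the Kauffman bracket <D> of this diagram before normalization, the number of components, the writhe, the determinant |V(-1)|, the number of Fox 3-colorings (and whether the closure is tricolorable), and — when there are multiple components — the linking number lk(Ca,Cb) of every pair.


Jones polynomial: V(q) = q + q^3 - q^4
<D> = A^-7 - A^-3 - A^5; writhe +3
components 1, writhe +3 (7 crossings)
3-colorings: 9 of 3^7, det 3 — tricolorable
note: w = +3 (over 7 crossings) is diagram-only; (-A^3)^(-3) removes it from V


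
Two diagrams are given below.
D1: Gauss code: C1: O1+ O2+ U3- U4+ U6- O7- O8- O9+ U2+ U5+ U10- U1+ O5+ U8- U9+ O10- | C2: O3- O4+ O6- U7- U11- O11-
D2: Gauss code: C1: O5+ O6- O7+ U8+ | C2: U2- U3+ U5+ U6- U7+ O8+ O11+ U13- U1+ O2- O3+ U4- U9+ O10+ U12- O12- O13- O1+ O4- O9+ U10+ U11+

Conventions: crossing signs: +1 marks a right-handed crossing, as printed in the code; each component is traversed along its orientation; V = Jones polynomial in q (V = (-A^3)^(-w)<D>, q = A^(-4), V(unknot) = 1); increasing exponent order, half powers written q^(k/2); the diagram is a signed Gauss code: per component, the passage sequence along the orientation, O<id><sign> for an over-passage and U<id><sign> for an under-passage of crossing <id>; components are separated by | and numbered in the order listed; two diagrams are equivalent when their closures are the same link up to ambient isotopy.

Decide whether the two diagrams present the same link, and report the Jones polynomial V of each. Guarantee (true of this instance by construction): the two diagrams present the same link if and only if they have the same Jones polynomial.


equivalent: no
V(D1) = -q^(-5/2) - q^(-1/2)  (w -1, c 11, <D> = A^-1 + A^7)
V(D2) = -q^(1/2) - q^(5/2)  [13 crossings, <D> = A^-1 + A^7, w = +3]
key observation: 2 classes among 2 diagrams; unequal V(q) rules out equality


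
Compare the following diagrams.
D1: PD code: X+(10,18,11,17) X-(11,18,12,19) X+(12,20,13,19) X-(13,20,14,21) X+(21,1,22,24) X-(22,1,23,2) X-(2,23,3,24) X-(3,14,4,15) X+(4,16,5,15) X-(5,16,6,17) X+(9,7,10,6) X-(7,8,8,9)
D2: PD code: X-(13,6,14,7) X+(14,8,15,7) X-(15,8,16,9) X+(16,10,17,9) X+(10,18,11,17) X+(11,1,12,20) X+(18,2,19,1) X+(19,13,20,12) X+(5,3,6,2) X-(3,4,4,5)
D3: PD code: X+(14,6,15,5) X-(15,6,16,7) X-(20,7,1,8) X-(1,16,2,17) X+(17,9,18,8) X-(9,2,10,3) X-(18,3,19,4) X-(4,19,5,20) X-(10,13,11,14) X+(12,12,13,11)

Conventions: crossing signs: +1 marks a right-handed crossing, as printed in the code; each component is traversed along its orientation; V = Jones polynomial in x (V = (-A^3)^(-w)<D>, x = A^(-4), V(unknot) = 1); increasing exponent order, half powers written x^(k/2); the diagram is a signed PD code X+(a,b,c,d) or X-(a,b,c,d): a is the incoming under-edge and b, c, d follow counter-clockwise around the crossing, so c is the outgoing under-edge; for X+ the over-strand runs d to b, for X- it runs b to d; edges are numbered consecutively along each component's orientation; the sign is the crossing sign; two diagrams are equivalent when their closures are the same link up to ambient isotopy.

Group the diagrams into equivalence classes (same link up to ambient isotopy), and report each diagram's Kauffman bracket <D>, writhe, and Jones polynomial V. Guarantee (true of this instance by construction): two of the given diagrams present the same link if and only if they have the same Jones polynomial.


classes: {D1} | {D2} | {D3}
V(D1) = 1  [12 crossings, <D> = A^-6, w = -2]
D2 (bracket -A^-4 + 1 + A^8; 10 crossings at w = +4): V = x + x^3 - x^4
V(D3) = -x^-6 + x^-5 - x^-4 + 2x^-3 - x^-2 + x^-1  (w -4, c 10, <D> = A^-8 - A^-4 + 2 - A^4 + A^8 - A^12)
insight: 3 classes among 3 diagrams; unequal V(x) rules out equality


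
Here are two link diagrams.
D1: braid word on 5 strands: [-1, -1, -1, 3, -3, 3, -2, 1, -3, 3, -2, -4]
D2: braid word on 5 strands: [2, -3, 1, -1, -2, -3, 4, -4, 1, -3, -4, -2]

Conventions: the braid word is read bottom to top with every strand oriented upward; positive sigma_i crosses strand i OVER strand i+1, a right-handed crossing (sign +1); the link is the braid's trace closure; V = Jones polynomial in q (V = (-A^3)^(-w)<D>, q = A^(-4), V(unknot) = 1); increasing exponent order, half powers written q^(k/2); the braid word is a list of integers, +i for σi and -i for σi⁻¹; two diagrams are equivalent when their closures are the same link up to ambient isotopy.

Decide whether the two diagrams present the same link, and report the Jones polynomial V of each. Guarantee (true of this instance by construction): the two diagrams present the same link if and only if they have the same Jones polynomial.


equivalent: no
D1 (bracket A^-8 - A^-4 + 2 - A^4 + A^8 - A^12; 12 crossings at w = -4): V = -q^-6 + q^-5 - q^-4 + 2q^-3 - q^-2 + q^-1
V(D2) = -q^-4 + q^-3 + q^-1  (w -4, c 12, <D> = A^-8 + 1 - A^4)
key observation: 2 classes among 2 diagrams; unequal V(q) rules out equality


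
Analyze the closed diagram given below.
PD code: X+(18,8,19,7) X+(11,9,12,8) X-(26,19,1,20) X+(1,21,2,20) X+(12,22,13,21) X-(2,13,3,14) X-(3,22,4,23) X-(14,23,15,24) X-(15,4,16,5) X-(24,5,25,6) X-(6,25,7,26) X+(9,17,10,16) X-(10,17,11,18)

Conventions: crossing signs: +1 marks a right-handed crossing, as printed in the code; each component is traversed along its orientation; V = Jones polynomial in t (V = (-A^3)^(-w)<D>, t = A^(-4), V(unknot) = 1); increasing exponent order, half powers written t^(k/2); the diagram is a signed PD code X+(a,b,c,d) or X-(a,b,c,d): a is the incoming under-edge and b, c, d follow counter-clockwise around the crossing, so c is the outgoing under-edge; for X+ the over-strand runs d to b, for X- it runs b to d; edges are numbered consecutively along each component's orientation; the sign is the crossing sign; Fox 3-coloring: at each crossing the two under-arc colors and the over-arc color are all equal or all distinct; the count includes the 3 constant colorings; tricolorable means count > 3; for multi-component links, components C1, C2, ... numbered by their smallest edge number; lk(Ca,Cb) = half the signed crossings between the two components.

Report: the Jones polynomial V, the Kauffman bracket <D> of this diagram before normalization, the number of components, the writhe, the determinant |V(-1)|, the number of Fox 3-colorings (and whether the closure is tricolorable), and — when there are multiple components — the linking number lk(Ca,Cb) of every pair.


V(t) = -t^-6 + t^-5 - t^-4 + 2t^-3 - t^-2 + t^-1
bracket: -A^-5 + A^-1 - 2A^3 + A^7 - A^11 + A^15, w = -3
1 component, writhe -3, over 13 crossings
det 7, colorings 3 of 3^13 — not tricolorable
observation: w = -3 shifts under R1 moves; the (-A^3)^(3) factor cancels that in V


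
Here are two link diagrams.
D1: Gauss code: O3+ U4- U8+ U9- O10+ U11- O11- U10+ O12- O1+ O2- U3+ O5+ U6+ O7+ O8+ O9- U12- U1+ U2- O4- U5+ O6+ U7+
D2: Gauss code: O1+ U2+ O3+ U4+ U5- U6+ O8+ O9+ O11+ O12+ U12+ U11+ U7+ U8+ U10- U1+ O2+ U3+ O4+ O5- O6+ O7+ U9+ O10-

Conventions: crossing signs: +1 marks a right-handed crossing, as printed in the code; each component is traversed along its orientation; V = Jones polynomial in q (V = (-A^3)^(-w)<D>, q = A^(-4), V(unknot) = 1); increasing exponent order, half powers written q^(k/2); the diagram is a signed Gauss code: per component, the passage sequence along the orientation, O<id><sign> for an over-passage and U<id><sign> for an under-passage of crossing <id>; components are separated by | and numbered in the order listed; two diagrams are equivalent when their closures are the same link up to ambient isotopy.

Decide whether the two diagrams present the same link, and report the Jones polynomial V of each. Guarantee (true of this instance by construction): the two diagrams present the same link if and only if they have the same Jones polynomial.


same link: no
V(D1) = q^-1 - 1 + 2q - 2q^2 + 2q^3 - 2q^4 + q^5  [12 crossings, <D> = A^-14 - 2A^-10 + 2A^-6 - 2A^-2 + 2A^2 - A^6 + A^10, w = +2]
V(D2) = q^2 + q^4 - q^5 + q^6 - q^7  (w +8, c 12, <D> = -A^-4 + 1 - A^4 + A^8 + A^16)
note: 2 classes among 2 diagrams; unequal V(q) rules out equality


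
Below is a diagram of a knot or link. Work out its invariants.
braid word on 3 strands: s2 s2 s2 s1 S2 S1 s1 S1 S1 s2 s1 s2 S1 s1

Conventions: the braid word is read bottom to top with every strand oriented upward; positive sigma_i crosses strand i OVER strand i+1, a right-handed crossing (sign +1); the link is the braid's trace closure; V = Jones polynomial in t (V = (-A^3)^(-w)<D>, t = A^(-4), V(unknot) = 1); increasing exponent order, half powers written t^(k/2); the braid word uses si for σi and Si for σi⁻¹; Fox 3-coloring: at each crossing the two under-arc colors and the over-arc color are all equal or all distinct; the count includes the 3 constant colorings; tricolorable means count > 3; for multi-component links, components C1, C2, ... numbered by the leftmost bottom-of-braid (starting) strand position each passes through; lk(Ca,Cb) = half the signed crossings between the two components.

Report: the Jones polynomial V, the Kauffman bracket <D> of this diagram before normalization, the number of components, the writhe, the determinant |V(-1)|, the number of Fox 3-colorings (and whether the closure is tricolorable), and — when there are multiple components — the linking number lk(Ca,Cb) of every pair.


V(t) = t + 2t^3 + t^5
bracket: A^-8 + 2 + A^8, w = +4
3 components, writhe +4, over 14 crossings
lk(C1,C2) = 0
linking number lk(C1,C3) = +1
lk(C2,C3): +1
det 4, colorings 3 of 3^14 — not tricolorable
observation: summing lk over 3 pairs gives +2


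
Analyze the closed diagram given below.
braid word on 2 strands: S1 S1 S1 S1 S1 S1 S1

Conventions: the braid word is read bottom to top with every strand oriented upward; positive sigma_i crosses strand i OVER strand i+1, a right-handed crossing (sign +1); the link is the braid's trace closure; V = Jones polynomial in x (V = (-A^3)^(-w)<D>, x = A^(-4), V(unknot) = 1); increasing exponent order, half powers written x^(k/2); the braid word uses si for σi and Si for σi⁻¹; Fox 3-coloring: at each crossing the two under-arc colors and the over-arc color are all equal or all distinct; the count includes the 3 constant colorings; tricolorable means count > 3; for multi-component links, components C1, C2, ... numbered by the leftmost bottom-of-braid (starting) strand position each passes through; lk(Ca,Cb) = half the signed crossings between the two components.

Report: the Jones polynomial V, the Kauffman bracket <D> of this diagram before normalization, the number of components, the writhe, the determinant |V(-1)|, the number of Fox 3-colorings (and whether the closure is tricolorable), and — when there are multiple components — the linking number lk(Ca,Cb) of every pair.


V = -x^-10 + x^-9 - x^-8 + x^-7 - x^-6 + x^-5 + x^-3
<D> = -A^-9 - A^-1 + A^3 - A^7 + A^11 - A^15 + A^19 (w = -7)
1 component over 7 crossings, w = -7
3 Fox colorings among 3^7, |V(-1)| = 7: not tricolorable
why: det 7 = |V(-1)|; not divisible by 3, so not tricolorable


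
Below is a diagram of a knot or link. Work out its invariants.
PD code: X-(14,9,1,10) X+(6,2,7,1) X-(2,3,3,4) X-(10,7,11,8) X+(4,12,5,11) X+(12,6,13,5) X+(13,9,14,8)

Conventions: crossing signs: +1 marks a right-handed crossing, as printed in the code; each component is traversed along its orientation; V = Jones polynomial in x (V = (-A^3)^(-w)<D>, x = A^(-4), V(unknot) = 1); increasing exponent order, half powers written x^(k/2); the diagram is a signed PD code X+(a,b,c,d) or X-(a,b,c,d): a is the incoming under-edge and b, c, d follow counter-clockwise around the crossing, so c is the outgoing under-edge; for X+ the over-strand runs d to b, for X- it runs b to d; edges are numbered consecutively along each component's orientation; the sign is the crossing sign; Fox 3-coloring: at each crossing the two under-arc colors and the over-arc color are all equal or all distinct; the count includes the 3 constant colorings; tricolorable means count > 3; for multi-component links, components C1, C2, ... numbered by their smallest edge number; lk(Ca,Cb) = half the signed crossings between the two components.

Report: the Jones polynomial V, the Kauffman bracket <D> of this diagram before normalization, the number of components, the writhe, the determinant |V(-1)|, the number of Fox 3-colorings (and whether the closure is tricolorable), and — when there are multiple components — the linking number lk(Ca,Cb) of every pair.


V(x) = x + x^3 - x^4
bracket: A^-13 - A^-9 - A^-1, w = +1
1 component, writhe +1, over 7 crossings
det 3, colorings 9 of 3^7 — tricolorable
observation: det 3 = |V(-1)|; divisible by 3, so tricolorable


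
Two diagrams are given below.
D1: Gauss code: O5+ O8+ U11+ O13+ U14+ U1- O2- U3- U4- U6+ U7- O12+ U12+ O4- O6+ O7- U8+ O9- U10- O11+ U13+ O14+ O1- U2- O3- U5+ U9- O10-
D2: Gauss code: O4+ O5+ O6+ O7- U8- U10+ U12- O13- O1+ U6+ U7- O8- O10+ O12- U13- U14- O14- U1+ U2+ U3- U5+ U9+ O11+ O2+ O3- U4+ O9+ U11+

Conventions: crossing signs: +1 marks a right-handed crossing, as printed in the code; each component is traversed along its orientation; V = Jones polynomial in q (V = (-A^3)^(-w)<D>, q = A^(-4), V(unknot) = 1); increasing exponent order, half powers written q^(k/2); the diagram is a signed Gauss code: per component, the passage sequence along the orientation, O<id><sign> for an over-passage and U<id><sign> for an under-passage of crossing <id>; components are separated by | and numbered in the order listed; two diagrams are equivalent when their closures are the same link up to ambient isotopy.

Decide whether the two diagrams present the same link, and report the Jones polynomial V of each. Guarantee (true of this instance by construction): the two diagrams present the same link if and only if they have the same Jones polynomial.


equivalent: no
V(D1) = 1  (w 0, c 14, <D> = 1)
D2 (bracket -A^-10 + A^-6 + A^2; 14 crossings at w = +2): V = q + q^3 - q^4
why: V(q) takes 2 values over 2 diagrams, fixing the grouping


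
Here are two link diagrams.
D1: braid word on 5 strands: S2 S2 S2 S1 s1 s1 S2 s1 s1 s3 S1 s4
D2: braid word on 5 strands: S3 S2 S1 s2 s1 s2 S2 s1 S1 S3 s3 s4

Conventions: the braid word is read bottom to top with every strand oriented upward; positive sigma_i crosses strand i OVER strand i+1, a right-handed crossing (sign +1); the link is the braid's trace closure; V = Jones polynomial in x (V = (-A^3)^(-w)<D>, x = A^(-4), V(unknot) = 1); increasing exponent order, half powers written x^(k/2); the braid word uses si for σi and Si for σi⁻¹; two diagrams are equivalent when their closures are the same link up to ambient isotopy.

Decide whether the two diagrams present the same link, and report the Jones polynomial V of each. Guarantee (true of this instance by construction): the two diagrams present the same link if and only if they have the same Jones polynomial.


equivalent: no
D1 (bracket A^-4 - 1 + 2A^4 - 2A^8 + 2A^12 - 2A^16 + A^20; 12 crossings at w = 0): V = x^-5 - 2x^-4 + 2x^-3 - 2x^-2 + 2x^-1 - 1 + x
V(D2) = 1  [12 crossings, <D> = 1, w = 0]
observation: comparing 2 Jones polynomials yields 2 groups


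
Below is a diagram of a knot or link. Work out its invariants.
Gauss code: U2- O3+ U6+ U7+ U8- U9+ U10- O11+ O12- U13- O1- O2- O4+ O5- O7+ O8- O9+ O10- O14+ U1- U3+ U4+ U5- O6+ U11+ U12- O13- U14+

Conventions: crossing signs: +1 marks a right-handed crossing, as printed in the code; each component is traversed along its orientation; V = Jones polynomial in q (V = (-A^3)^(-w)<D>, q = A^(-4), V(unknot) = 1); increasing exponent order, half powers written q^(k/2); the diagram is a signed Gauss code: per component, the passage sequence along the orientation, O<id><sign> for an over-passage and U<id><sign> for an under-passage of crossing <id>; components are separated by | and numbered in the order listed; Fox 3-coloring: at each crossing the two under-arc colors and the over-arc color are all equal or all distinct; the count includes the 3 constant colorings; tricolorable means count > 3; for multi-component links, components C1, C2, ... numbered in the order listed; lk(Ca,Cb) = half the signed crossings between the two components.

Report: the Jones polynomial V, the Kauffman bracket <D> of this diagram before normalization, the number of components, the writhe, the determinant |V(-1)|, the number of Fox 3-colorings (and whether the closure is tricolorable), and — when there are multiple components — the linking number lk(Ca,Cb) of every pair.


Jones polynomial: V(q) = 1
<D> = 1; writhe 0
components 1, writhe 0 (14 crossings)
3-colorings: 3 of 3^14, det 1 — not tricolorable
note: |V(-1)| = 1: so not tricolorable, since 3 does not divide 1


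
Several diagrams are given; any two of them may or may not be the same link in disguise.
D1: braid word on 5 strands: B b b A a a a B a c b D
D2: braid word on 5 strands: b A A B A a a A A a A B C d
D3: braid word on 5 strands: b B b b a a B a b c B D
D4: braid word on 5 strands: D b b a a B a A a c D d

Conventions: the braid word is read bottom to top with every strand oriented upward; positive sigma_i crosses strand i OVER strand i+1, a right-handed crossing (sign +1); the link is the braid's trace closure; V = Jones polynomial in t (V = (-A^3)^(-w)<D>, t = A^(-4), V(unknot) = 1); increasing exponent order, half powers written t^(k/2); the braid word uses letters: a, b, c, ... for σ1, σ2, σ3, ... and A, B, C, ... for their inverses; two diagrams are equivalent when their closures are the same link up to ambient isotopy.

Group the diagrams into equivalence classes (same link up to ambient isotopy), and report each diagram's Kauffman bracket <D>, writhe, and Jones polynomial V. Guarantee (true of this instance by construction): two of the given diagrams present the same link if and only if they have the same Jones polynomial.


equivalence classes: {D1, D3, D4} | {D2}
D1 (bracket -A^-12 + A^-8 - A^-4 + 2 - A^4 + A^8; 12 crossings at w = +4): V = t - t^2 + 2t^3 - t^4 + t^5 - t^6
D2 (bracket A^-8 + 1 - A^4; 14 crossings at w = -4): V = -t^-4 + t^-3 + t^-1
V(D3) = t - t^2 + 2t^3 - t^4 + t^5 - t^6  (w +4, c 12, <D> = -A^-12 + A^-8 - A^-4 + 2 - A^4 + A^8)
V(D4) = t - t^2 + 2t^3 - t^4 + t^5 - t^6  (w +4, c 12, <D> = -A^-12 + A^-8 - A^-4 + 2 - A^4 + A^8)
key observation: 2 values of V(t) split the 4 diagrams
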